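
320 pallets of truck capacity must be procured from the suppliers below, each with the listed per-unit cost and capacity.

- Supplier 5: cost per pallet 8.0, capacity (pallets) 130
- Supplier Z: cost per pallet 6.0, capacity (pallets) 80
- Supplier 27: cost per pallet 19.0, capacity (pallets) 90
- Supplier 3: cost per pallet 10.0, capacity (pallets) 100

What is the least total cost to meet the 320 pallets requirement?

Cheapest first:
Take 80 from Supplier Z at 6.0 ; need 240 more.
Supplier 5 (8.0): use full 130 ; 110 pallets to go.
Supplier 3 at 10.0: take all 100 pallets ; 10 still needed.
Supplier 27 at 19.0: take 10 of its 90 ; requirement met.
Cost = 80×6.0 + 130×8.0 + 100×10.0 + 10×19.0 = 2710.

2710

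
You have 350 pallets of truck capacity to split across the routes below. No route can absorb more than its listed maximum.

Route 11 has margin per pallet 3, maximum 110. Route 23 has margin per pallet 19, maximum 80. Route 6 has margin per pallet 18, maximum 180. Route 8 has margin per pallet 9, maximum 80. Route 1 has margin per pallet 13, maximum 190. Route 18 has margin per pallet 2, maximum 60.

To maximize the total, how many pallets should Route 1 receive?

Order the routes by margin per pallet: Route 23 19 > Route 6 18 > Route 1 13 > Route 8 9 > Route 11 3 > Route 18 2.
Give Route 23 80 to hit its cap of 80 — 270 left.
Route 6: +180 to 180 (cap) — 90 left.
Route 1: +90 (room for 190) → 90. Pool exhausted.

90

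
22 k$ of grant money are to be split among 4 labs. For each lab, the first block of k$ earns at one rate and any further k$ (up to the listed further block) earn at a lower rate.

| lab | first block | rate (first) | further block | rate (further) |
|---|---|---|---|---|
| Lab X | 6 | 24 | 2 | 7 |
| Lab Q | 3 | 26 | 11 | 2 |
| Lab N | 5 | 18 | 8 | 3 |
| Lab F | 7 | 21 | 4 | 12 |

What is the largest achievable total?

471

Treat each block as its own option and order by rate: Lab Q/first 26 > Lab X/first 24 > Lab F/first 21 > Lab N/first 18 > Lab F/second 12 > Lab X/second 7 > Lab N/second 3 > Lab Q/second 2.
Fill Lab Q first block (3 at 26) — 19 left.
Fill Lab X first block (6 at 24) — 13 left.
Lab F first at 21: fill all 7 — 6 left.
Lab N/first (18): +5 — 1 left.
1 remain; put them into Lab F second at 12.
Total = 26×3 + 24×6 + 21×7 + 18×5 + 12×1 = 471.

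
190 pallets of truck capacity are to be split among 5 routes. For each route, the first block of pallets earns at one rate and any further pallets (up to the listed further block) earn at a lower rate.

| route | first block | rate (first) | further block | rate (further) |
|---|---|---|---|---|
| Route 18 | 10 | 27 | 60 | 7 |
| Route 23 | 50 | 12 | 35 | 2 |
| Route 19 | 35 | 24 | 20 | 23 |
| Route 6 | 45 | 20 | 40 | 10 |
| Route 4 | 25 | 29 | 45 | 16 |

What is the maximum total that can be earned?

4035

Treat each block as its own option and order by rate: Route 4/tier1 29 > Route 18/tier1 27 > Route 19/tier1 24 > Route 19/tier2 23 > Route 6/tier1 20 > Route 4/tier2 16 > Route 23/tier1 12 > Route 6/tier2 10 > Route 18/tier2 7 > Route 23/tier2 2.
Fill Route 4 tier1 block (25 at 29) ; 165 left.
Route 18/tier1 (27): +10 ; 155 left.
Fill Route 19 tier1 block (35 at 24) ; 120 left.
Route 19/tier2 (23): +20 ; 100 left.
Fill Route 6 tier1 block (45 at 20) ; 55 left.
Route 4 tier2 at 16: fill all 45 ; 10 left.
Route 23 tier1 at 12: only 10 left, fill 10.
Total = 29×25 + 27×10 + 24×35 + 23×20 + 20×45 + 16×45 + 12×10 = 4035.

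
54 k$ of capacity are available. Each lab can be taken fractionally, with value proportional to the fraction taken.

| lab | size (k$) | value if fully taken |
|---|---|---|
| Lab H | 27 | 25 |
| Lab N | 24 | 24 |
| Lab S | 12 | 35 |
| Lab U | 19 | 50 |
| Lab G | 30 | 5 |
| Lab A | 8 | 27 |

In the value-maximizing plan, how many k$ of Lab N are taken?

15

Best value per unit of size first: Lab A 27/8≈3.38, Lab S 35/12≈2.92, Lab U 50/19≈2.63, Lab N 24/24≈1, Lab H 25/27≈0.926, Lab G 5/30≈0.167.
All 8 k$ of Lab A fit (value 27) ; 46 remain.
All 12 k$ of Lab S fit (value 35) ; 34 remain.
Lab U: take in full, 19 k$ for value 50 ; 15 left.
Fill the last 15 k$ with part of Lab N: 15/24 of it earns 15.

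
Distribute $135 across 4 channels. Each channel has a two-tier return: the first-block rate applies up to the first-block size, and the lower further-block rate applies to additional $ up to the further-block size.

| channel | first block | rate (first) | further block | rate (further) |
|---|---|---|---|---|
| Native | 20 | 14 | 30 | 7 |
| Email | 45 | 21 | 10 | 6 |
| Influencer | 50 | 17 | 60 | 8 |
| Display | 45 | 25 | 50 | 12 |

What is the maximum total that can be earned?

2835

Order all 8 blocks by rate: Display/tier1 25 > Email/tier1 21 > Influencer/tier1 17 > Native/tier1 14 > Display/tier2 12 > Influencer/tier2 8 > Native/tier2 7 > Email/tier2 6.
Display tier1 at 25: fill all 45 ; 90 left.
Fill Email tier1 block (45 at 21) ; 45 left.
45 remain; put them into Influencer tier1 at 17.
Total = 25×45 + 21×45 + 17×45 = 2835.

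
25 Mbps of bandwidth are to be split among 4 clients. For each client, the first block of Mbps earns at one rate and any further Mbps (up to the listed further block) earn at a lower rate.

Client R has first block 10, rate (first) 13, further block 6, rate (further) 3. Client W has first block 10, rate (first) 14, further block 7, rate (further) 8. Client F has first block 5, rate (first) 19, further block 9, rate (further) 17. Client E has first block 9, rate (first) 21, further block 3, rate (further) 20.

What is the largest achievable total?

480

Rank every tier by rate: Client E/tier1 21 > Client E/tier2 20 > Client F/tier1 19 > Client F/tier2 17 > Client W/tier1 14 > Client R/tier1 13 > Client W/tier2 8 > Client R/tier2 3.
Client E/tier1 (21): +9 → 16 left.
Client E tier2 at 20: fill all 3 → 13 left.
Fill Client F tier1 block (5 at 19) → 8 left.
8 remain; put them into Client F tier2 at 17.
Total = 21×9 + 20×3 + 19×5 + 17×8 = 480.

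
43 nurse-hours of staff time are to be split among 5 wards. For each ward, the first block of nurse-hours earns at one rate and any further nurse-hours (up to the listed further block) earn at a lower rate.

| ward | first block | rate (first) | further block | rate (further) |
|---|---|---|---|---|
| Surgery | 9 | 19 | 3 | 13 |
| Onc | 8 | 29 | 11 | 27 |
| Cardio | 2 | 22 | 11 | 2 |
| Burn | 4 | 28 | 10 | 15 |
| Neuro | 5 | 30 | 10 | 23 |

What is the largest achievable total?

Treat each block as its own option and order by rate: Neuro/tier1 30 > Onc/tier1 29 > Burn/tier1 28 > Onc/tier2 27 > Neuro/tier2 23 > Cardio/tier1 22 > Surgery/tier1 19 > Burn/tier2 15 > Surgery/tier2 13 > Cardio/tier2 2.
Fill Neuro tier1 block (5 at 30) ; 38 left.
Fill Onc tier1 block (8 at 29) ; 30 left.
Burn tier1 at 28: fill all 4 ; 26 left.
Onc/tier2 (27): +11 ; 15 left.
Neuro/tier2 (23): +10 ; 5 left.
Fill Cardio tier1 block (2 at 22) ; 3 left.
Surgery tier1 at 19: only 3 left, fill 3.
Total = 30×5 + 29×8 + 28×4 + 27×11 + 23×10 + 22×2 + 19×3 = 1122.

1122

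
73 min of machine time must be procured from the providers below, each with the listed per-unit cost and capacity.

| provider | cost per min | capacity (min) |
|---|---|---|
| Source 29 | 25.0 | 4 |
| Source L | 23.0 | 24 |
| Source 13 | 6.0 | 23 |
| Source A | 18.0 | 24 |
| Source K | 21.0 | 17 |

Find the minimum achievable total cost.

Cheapest first:
Source 13 (6.0): use full 23 → 50 min to go.
Source A at 18.0: take all 24 min → 26 still needed.
Source K (21.0): use full 17 → 9 min to go.
Source L at 23.0: take 9 of its 24 → requirement met.
Source 29: unused.
Cost = 23×6.0 + 24×18.0 + 17×21.0 + 9×23.0 = 1134.

1134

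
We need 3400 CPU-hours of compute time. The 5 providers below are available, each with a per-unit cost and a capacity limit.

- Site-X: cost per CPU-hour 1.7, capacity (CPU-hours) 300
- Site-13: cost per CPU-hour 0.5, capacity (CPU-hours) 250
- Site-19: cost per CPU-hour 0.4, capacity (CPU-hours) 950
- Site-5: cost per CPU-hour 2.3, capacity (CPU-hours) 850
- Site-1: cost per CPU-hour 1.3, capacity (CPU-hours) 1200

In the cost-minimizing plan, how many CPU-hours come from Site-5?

700

Use providers in increasing cost order.
Site-19 at 0.4: take all 950 CPU-hours ; 2450 still needed.
Site-13 at 0.5: take all 250 CPU-hours ; 2200 still needed.
Take 1200 from Site-1 at 1.3 ; need 1000 more.
Take 300 from Site-X at 1.7 ; need 700 more.
Site-5 (2.3): take the remaining 700 ; done.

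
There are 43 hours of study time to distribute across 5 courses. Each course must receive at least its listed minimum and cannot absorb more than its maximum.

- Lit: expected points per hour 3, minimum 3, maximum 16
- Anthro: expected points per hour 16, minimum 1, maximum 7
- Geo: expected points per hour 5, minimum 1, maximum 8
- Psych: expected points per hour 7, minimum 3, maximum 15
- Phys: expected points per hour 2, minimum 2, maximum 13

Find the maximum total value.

Meeting every minimum uses 3+1+1+3+2 = 10 hours, leaving 33.
Highest expected points per hour first: Anthro 16 > Psych 7 > Geo 5 > Lit 3 > Phys 2.
Give Anthro 6 more to hit its cap of 7 ; 27 left.
Psych takes 12 more to reach its cap of 15 ; 15 left.
Give Geo 7 more to hit its cap of 8 ; 8 left.
Only 8 left; Lit takes them to reach 11.
Total = 3×11 + 16×7 + 5×8 + 7×15 + 2×2 = 294.

294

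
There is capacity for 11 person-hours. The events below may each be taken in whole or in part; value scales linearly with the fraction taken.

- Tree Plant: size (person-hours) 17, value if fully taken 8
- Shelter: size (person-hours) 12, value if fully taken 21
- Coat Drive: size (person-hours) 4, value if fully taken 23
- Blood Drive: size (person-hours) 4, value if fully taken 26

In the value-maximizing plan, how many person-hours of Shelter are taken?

Sort by value density: Blood Drive 26/4≈6.5, Coat Drive 23/4≈5.75, Shelter 21/12≈1.75, Tree Plant 8/17≈0.471.
All 4 person-hours of Blood Drive fit (value 26) → 7 remain.
Take all of Coat Drive (4 person-hours, value 23) → 3 person-hours left.
3 person-hours left: a 3/12 share of Shelter gives 21×3/12 = 5.25.

3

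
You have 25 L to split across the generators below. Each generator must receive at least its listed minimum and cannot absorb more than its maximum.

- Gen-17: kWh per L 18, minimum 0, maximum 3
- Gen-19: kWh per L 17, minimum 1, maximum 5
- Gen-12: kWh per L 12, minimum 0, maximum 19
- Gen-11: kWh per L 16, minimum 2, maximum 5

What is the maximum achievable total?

Meeting every minimum uses 0+1+0+2 = 3 L, leaving 22.
Rank by kWh per L: Gen-17 18 > Gen-19 17 > Gen-11 16 > Gen-12 12.
Gen-17 takes 3 more to reach its cap of 3 — 19 left.
Gen-19 takes 4 more to reach its cap of 5 — 15 left.
Give Gen-11 3 more to hit its cap of 5 — 12 left.
Gen-12: +12 (room for 19) → 12. Pool exhausted.
Total = 18×3 + 17×5 + 12×12 + 16×5 = 363.

363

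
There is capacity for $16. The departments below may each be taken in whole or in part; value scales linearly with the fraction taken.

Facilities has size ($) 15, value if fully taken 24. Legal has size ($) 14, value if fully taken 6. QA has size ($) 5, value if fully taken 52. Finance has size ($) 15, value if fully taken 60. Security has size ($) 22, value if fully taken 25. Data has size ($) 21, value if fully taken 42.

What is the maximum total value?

96

Best value per unit of size first: QA 52/5≈10.4, Finance 60/15≈4, Data 42/21≈2, Facilities 24/15≈1.6, Security 25/22≈1.14, Legal 6/14≈0.429.
Take all of QA (5 $, value 52) → 11 $ left.
Fill the last 11 $ with part of Finance: 11/15 of it earns 44.
Total value = 96.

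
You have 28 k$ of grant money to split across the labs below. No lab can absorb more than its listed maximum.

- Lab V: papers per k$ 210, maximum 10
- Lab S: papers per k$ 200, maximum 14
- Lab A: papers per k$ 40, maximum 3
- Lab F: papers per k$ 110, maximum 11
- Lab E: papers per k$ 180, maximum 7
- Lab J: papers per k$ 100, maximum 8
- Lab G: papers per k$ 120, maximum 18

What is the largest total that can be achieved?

5620

Rank by papers per k$: Lab V 210 > Lab S 200 > Lab E 180 > Lab G 120 > Lab F 110 > Lab J 100 > Lab A 40.
Lab V takes 10 to reach its cap of 10 ; 18 left.
Lab S: +14 to 14 (cap) ; 4 left.
Lab E has room for 7 but only 4 remain, so it gets 4.
Total = 210×10 + 200×14 + 180×4 = 5620.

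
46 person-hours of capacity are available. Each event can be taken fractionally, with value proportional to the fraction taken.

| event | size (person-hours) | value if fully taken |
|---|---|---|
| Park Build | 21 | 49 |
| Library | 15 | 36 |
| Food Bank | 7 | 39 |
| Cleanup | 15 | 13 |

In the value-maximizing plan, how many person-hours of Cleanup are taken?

Rank by value-to-size ratio: Food Bank 39/7≈5.57, Library 36/15≈2.4, Park Build 49/21≈2.33, Cleanup 13/15≈0.867.
Food Bank: take in full, 7 person-hours for value 39 → 39 left.
All 15 person-hours of Library fit (value 36) → 24 remain.
All 21 person-hours of Park Build fit (value 49) → 3 remain.
Fill the last 3 person-hours with part of Cleanup: 3/15 of it earns 2.6.

3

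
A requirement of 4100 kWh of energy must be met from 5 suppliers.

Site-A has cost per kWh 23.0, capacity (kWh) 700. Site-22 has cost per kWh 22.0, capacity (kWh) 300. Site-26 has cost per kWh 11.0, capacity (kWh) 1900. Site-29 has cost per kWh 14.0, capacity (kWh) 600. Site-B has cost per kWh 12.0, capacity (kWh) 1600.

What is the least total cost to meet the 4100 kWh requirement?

48500

Use suppliers in increasing cost order.
Site-26 at 11.0: take all 1900 kWh → 2200 still needed.
Take 1600 from Site-B at 12.0 → need 600 more.
Take 600 from Site-29 at 14.0 → need 0 more.
Site-22, Site-A: unused.
Cost = 1900×11.0 + 1600×12.0 + 600×14.0 = 48500.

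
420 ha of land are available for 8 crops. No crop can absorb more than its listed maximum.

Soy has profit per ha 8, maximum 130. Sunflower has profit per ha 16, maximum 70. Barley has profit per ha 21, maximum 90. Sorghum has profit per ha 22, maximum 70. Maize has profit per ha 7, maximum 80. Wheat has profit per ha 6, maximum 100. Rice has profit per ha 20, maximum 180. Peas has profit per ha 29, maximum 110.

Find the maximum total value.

9620

Rank by profit per ha: Peas 29 > Sorghum 22 > Barley 21 > Rice 20 > Sunflower 16 > Soy 8 > Maize 7 > Wheat 6.
Peas: +110 to 110 (cap) ; 310 left.
Sorghum: +70 to 70 (cap) ; 240 left.
Barley takes 90 to reach its cap of 90 ; 150 left.
Rice has room for 180 but only 150 remain, so it gets 150.
Total = 21×90 + 22×70 + 20×150 + 29×110 = 9620.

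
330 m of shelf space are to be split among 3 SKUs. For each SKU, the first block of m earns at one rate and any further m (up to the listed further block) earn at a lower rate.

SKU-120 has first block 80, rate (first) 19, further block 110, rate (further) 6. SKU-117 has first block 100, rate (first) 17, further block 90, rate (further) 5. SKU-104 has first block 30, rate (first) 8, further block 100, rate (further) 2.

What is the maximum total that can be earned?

Rank every tier by rate: SKU-120/T1 19 > SKU-117/T1 17 > SKU-104/T1 8 > SKU-120/T2 6 > SKU-117/T2 5 > SKU-104/T2 2.
SKU-120 T1 at 19: fill all 80 → 250 left.
SKU-117/T1 (17): +100 → 150 left.
Fill SKU-104 T1 block (30 at 8) → 120 left.
Fill SKU-120 T2 block (110 at 6) → 10 left.
SKU-117 T2 at 5: only 10 left, fill 10.
Total = 19×80 + 17×100 + 8×30 + 6×110 + 5×10 = 4170.

4170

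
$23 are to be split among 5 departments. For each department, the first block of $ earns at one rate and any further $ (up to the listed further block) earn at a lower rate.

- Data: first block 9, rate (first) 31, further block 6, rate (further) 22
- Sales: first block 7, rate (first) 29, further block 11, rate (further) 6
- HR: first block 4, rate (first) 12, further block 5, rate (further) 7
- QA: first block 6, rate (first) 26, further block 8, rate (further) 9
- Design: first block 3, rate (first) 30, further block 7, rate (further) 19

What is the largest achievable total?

676

Treat each block as its own option and order by rate: Data/T1 31 > Design/T1 30 > Sales/T1 29 > QA/T1 26 > Data/T2 22 > Design/T2 19 > HR/T1 12 > QA/T2 9 > HR/T2 7 > Sales/T2 6.
Data/T1 (31): +9 — 14 left.
Fill Design T1 block (3 at 30) — 11 left.
Sales/T1 (29): +7 — 4 left.
4 remain; put them into QA T1 at 26.
Total = 31×9 + 30×3 + 29×7 + 26×4 = 676.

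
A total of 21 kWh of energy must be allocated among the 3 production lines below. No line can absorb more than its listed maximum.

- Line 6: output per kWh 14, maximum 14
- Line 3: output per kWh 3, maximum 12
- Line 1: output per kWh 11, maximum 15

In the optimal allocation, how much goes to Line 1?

Rank by output per kWh: Line 6 14 > Line 1 11 > Line 3 3.
Give Line 6 14 to hit its cap of 14 ; 7 left.
Only 7 left; Line 1 takes them to reach 7.

7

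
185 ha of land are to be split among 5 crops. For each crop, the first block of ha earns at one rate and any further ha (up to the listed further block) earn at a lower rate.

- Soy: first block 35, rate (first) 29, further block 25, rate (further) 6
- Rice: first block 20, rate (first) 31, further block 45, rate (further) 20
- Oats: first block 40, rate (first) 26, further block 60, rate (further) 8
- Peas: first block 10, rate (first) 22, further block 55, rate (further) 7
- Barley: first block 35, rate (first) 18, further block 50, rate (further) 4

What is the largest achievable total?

Rank every tier by rate: Rice/T1 31 > Soy/T1 29 > Oats/T1 26 > Peas/T1 22 > Rice/T2 20 > Barley/T1 18 > Oats/T2 8 > Peas/T2 7 > Soy/T2 6 > Barley/T2 4.
Rice T1 at 31: fill all 20 ; 165 left.
Soy T1 at 29: fill all 35 ; 130 left.
Oats T1 at 26: fill all 40 ; 90 left.
Peas T1 at 22: fill all 10 ; 80 left.
Fill Rice T2 block (45 at 20) ; 35 left.
Fill Barley T1 block (35 at 18) ; 0 left.
Total = 31×20 + 29×35 + 26×40 + 22×10 + 20×45 + 18×35 = 4425.

4425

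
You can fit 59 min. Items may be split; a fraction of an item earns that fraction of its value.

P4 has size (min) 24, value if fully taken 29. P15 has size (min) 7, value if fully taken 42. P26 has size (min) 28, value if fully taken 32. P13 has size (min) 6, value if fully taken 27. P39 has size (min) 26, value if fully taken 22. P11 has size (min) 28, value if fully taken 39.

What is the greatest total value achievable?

Rank by value-to-size ratio: P15 42/7≈6, P13 27/6≈4.5, P11 39/28≈1.39, P4 29/24≈1.21, P26 32/28≈1.14, P39 22/26≈0.846.
Take all of P15 (7 min, value 42) → 52 min left.
P13: take in full, 6 min for value 27 → 46 left.
All 28 min of P11 fit (value 39) → 18 remain.
Only 18 min remain; take 18/24 of P4 for value 29×18/24 = 21.75.
Total value = 129.75.

129.75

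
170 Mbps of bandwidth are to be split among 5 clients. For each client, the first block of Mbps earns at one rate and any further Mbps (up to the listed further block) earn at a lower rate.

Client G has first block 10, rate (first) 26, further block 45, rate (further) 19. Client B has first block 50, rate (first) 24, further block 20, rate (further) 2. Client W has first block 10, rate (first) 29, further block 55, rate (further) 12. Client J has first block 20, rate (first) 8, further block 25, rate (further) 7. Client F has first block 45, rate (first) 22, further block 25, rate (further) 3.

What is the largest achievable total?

Order all 10 blocks by rate: Client W/tier1 29 > Client G/tier1 26 > Client B/tier1 24 > Client F/tier1 22 > Client G/tier2 19 > Client W/tier2 12 > Client J/tier1 8 > Client J/tier2 7 > Client F/tier2 3 > Client B/tier2 2.
Client W tier1 at 29: fill all 10 ; 160 left.
Client G/tier1 (26): +10 ; 150 left.
Client B tier1 at 24: fill all 50 ; 100 left.
Client F/tier1 (22): +45 ; 55 left.
Client G tier2 at 19: fill all 45 ; 10 left.
Client W tier2 at 12: only 10 left, fill 10.
Total = 29×10 + 26×10 + 24×50 + 22×45 + 19×45 + 12×10 = 3715.

3715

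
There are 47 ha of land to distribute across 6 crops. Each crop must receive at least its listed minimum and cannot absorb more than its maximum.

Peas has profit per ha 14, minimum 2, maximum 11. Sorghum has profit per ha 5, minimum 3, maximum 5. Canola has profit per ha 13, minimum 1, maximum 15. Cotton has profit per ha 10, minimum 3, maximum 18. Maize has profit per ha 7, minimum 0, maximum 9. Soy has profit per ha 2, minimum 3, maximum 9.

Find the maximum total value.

Meeting every minimum uses 2+3+1+3+0+3 = 12 ha, leaving 35.
Order the crops by profit per ha: Peas 14 > Canola 13 > Cotton 10 > Maize 7 > Sorghum 5 > Soy 2.
Peas takes 9 more to reach its cap of 11 → 26 left.
Canola: +14 to 15 (cap) → 12 left.
Cotton: +12 (room for 15) → 15. Pool exhausted.
Total = 14×11 + 5×3 + 13×15 + 10×15 + 2×3 = 520.

520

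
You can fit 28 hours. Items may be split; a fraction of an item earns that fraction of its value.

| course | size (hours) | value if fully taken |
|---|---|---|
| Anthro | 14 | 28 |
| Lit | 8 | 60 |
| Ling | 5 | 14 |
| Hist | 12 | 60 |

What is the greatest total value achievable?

140

Sort by value density: Lit 60/8≈7.5, Hist 60/12≈5, Ling 14/5≈2.8, Anthro 28/14≈2.
All 8 hours of Lit fit (value 60) — 20 remain.
Hist: take in full, 12 hours for value 60 — 8 left.
Ling: take in full, 5 hours for value 14 — 3 left.
3 hours left: a 3/14 share of Anthro gives 28×3/14 = 6.
Total value = 140.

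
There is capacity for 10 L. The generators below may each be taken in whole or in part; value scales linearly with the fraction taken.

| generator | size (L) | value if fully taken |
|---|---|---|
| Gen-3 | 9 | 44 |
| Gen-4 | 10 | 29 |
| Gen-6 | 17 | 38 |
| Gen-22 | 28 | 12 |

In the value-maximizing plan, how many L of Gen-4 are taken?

Best value per unit of size first: Gen-3 44/9≈4.89, Gen-4 29/10≈2.9, Gen-6 38/17≈2.24, Gen-22 12/28≈0.429.
Gen-3: take in full, 9 L for value 44 → 1 left.
Only 1 L remain; take 1/10 of Gen-4 for value 29×1/10 = 2.9.

1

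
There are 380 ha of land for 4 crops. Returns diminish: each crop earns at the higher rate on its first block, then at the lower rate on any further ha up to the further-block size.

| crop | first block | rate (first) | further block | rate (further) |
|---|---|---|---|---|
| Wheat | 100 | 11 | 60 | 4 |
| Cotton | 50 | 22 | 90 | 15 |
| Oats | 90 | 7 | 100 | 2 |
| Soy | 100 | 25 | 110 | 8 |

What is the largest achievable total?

6370

Order all 8 blocks by rate: Soy/first 25 > Cotton/first 22 > Cotton/second 15 > Wheat/first 11 > Soy/second 8 > Oats/first 7 > Wheat/second 4 > Oats/second 2.
Soy first at 25: fill all 100 → 280 left.
Cotton/first (22): +50 → 230 left.
Cotton second at 15: fill all 90 → 140 left.
Wheat/first (11): +100 → 40 left.
40 remain; put them into Soy second at 8.
Total = 25×100 + 22×50 + 15×90 + 11×100 + 8×40 = 6370.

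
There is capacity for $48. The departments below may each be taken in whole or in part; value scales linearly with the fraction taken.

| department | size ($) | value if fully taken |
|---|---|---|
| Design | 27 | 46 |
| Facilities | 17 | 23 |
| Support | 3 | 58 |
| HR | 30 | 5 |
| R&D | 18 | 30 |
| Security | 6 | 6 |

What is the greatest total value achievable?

Rank by value-to-size ratio: Support 58/3≈19.3, Design 46/27≈1.7, R&D 30/18≈1.67, Facilities 23/17≈1.35, Security 6/6≈1, HR 5/30≈0.167.
Take all of Support (3 $, value 58) ; 45 $ left.
Design: take in full, 27 $ for value 46 ; 18 left.
Take all of R&D (18 $, value 30) ; 0 $ left.
Total value = 134.

134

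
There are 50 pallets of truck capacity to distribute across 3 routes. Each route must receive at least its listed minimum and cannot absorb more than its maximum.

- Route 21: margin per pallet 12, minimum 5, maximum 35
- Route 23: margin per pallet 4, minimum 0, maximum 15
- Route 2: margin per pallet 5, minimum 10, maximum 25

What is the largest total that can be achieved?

495

Meeting every minimum uses 5+0+10 = 15 pallets, leaving 35.
Rank by margin per pallet: Route 21 12 > Route 2 5 > Route 23 4.
Give Route 21 30 more to hit its cap of 35 ; 5 left.
Route 2 has room for 15 more but only 5 remain, so it gets 15.
Total = 12×35 + 5×15 = 495.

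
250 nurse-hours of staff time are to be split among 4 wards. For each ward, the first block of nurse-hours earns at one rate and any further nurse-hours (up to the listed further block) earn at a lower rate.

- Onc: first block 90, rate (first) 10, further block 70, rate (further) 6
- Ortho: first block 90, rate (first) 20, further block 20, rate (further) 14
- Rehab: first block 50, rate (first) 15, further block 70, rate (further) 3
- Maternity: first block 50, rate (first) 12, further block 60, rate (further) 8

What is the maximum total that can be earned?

Rank every tier by rate: Ortho/tier1 20 > Rehab/tier1 15 > Ortho/tier2 14 > Maternity/tier1 12 > Onc/tier1 10 > Maternity/tier2 8 > Onc/tier2 6 > Rehab/tier2 3.
Ortho/tier1 (20): +90 — 160 left.
Fill Rehab tier1 block (50 at 15) — 110 left.
Ortho/tier2 (14): +20 — 90 left.
Maternity tier1 at 12: fill all 50 — 40 left.
Onc/tier1: +40 of 90 at 10; pool empty.
Total = 20×90 + 15×50 + 14×20 + 12×50 + 10×40 = 3830.

3830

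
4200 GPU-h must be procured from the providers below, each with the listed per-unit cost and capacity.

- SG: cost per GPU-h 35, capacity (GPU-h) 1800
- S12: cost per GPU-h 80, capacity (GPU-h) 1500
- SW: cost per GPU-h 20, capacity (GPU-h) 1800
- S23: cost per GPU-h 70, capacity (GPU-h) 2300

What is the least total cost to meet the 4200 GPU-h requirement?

Fill from the cheapest provider first.
SW at 20: take all 1800 GPU-h — 2400 still needed.
SG (35): use full 1800 — 600 GPU-h to go.
S23 at 70: take 600 of its 2300 — requirement met.
S12: unused.
Cost = 1800×20 + 1800×35 + 600×70 = 141000.

141000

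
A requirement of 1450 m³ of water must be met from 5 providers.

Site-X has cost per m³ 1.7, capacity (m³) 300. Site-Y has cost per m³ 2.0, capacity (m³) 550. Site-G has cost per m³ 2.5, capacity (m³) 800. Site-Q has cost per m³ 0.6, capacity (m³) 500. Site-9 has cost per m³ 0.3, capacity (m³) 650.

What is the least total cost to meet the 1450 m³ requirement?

Fill from the cheapest provider first.
Site-9 (0.3): use full 650 — 800 m³ to go.
Take 500 from Site-Q at 0.6 — need 300 more.
Take 300 from Site-X at 1.7 — need 0 more.
Site-Y, Site-G: unused.
Cost = 650×0.3 + 500×0.6 + 300×1.7 = 1005.

1005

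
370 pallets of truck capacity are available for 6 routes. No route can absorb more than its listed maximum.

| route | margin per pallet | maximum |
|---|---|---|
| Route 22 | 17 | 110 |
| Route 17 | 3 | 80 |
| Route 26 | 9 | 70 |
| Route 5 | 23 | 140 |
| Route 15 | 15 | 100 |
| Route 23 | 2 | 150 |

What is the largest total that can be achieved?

6770

Highest margin per pallet first: Route 5 23 > Route 22 17 > Route 15 15 > Route 26 9 > Route 17 3 > Route 23 2.
Route 5 takes 140 to reach its cap of 140 → 230 left.
Route 22: +110 to 110 (cap) → 120 left.
Route 15 takes 100 to reach its cap of 100 → 20 left.
Route 26: +20 (room for 70) → 20. Pool exhausted.
Total = 17×110 + 9×20 + 23×140 + 15×100 = 6770.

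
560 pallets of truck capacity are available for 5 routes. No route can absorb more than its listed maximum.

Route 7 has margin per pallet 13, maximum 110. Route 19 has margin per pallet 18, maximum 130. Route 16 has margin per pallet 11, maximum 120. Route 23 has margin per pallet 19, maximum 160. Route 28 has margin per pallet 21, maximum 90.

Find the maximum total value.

Highest margin per pallet first: Route 28 21 > Route 23 19 > Route 19 18 > Route 7 13 > Route 16 11.
Give Route 28 90 to hit its cap of 90 → 470 left.
Route 23: +160 to 160 (cap) → 310 left.
Route 19: +130 to 130 (cap) → 180 left.
Route 7 takes 110 to reach its cap of 110 → 70 left.
Route 16: +70 (room for 120) → 70. Pool exhausted.
Total = 13×110 + 18×130 + 11×70 + 19×160 + 21×90 = 9470.

9470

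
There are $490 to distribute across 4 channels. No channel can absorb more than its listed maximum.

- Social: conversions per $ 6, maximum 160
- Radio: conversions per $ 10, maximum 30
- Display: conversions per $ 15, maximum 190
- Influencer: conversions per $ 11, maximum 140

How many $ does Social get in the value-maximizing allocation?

130

Highest conversions per $ first: Display 15 > Influencer 11 > Radio 10 > Social 6.
Give Display 190 to hit its cap of 190 — 300 left.
Influencer takes 140 to reach its cap of 140 — 160 left.
Give Radio 30 to hit its cap of 30 — 130 left.
Social: +130 (room for 160) → 130. Pool exhausted.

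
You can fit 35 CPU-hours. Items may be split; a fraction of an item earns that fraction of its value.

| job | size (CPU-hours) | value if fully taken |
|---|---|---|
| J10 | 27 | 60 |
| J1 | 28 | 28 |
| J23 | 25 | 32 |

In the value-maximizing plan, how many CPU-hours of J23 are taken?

Best value per unit of size first: J10 60/27≈2.22, J23 32/25≈1.28, J1 28/28≈1.
All 27 CPU-hours of J10 fit (value 60) — 8 remain.
Only 8 CPU-hours remain; take 8/25 of J23 for value 32×8/25 = 10.24.

8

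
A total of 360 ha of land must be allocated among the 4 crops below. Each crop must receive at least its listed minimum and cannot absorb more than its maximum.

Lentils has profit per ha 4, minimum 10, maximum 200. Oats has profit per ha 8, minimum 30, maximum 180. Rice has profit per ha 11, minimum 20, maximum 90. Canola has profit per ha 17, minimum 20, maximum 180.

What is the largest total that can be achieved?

Meeting every minimum uses 10+30+20+20 = 80 ha, leaving 280.
Order the crops by profit per ha: Canola 17 > Rice 11 > Oats 8 > Lentils 4.
Canola takes 160 more to reach its cap of 180 ; 120 left.
Rice takes 70 more to reach its cap of 90 ; 50 left.
Oats: +50 (room for 150) → 80. Pool exhausted.
Total = 4×10 + 8×80 + 11×90 + 17×180 = 4730.

4730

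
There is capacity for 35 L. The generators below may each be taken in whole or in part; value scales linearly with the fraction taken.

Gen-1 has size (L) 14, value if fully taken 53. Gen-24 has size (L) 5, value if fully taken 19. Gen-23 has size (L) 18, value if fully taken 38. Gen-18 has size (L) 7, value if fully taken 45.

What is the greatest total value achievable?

136

Best value per unit of size first: Gen-18 45/7≈6.43, Gen-24 19/5≈3.8, Gen-1 53/14≈3.79, Gen-23 38/18≈2.11.
Take all of Gen-18 (7 L, value 45) → 28 L left.
Take all of Gen-24 (5 L, value 19) → 23 L left.
All 14 L of Gen-1 fit (value 53) → 9 remain.
9 L left: a 9/18 share of Gen-23 gives 38×9/18 = 19.
Total value = 136.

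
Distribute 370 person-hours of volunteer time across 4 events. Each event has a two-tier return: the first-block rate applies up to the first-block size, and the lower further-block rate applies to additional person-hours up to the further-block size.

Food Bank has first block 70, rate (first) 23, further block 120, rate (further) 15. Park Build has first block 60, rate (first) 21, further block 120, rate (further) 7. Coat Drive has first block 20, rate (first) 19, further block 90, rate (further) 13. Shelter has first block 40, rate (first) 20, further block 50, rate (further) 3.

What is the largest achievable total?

6630

Treat each block as its own option and order by rate: Food Bank/first 23 > Park Build/first 21 > Shelter/first 20 > Coat Drive/first 19 > Food Bank/second 15 > Coat Drive/second 13 > Park Build/second 7 > Shelter/second 3.
Fill Food Bank first block (70 at 23) → 300 left.
Park Build first at 21: fill all 60 → 240 left.
Shelter first at 20: fill all 40 → 200 left.
Coat Drive first at 19: fill all 20 → 180 left.
Food Bank second at 15: fill all 120 → 60 left.
60 remain; put them into Coat Drive second at 13.
Total = 23×70 + 21×60 + 20×40 + 19×20 + 15×120 + 13×60 = 6630.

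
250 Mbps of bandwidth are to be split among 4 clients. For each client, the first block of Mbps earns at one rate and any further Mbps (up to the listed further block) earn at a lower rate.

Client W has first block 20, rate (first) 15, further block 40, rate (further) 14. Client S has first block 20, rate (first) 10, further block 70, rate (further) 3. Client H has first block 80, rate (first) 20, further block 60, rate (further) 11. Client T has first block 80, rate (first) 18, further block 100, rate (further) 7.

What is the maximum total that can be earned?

Rank every tier by rate: Client H/first 20 > Client T/first 18 > Client W/first 15 > Client W/second 14 > Client H/second 11 > Client S/first 10 > Client T/second 7 > Client S/second 3.
Fill Client H first block (80 at 20) — 170 left.
Fill Client T first block (80 at 18) — 90 left.
Client W/first (15): +20 — 70 left.
Client W/second (14): +40 — 30 left.
30 remain; put them into Client H second at 11.
Total = 20×80 + 18×80 + 15×20 + 14×40 + 11×30 = 4230.

4230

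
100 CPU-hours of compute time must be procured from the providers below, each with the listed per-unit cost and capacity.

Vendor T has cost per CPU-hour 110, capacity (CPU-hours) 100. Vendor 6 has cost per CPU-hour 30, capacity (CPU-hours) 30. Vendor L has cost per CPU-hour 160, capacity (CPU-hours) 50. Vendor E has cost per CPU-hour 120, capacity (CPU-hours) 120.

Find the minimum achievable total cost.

Use providers in increasing cost order.
Take 30 from Vendor 6 at 30 → need 70 more.
Vendor T at 110: take 70 of its 100 → requirement met.
Vendor E, Vendor L: unused.
Cost = 30×30 + 70×110 = 8600.

8600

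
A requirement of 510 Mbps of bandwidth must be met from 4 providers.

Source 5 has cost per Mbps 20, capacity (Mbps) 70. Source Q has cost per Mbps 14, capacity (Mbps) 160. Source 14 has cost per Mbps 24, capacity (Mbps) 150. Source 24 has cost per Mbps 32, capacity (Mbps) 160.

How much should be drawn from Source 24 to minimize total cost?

130

Use providers in increasing cost order.
Source Q at 14: take all 160 Mbps — 350 still needed.
Source 5 (20): use full 70 — 280 Mbps to go.
Source 14 at 24: take all 150 Mbps — 130 still needed.
Source 24 at 32: take 130 of its 160 — requirement met.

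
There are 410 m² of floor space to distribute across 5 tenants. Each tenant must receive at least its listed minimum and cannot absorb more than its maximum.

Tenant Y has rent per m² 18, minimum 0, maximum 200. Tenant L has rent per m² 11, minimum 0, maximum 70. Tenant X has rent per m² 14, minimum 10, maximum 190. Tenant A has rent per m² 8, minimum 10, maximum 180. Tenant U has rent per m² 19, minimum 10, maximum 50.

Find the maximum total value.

6730

Meeting every minimum uses 0+0+10+10+10 = 30 m², leaving 380.
Order the tenants by rent per m²: Tenant U 19 > Tenant Y 18 > Tenant X 14 > Tenant L 11 > Tenant A 8.
Give Tenant U 40 more to hit its cap of 50 ; 340 left.
Give Tenant Y 200 more to hit its cap of 200 ; 140 left.
Only 140 left; Tenant X takes them to reach 150.
Total = 18×200 + 14×150 + 8×10 + 19×50 = 6730.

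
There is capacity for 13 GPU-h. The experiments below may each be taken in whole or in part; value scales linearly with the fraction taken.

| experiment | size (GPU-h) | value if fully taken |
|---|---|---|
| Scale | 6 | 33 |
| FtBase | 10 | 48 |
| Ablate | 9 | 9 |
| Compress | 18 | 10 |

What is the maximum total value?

66.6

Best value per unit of size first: Scale 33/6≈5.5, FtBase 48/10≈4.8, Ablate 9/9≈1, Compress 10/18≈0.556.
Scale: take in full, 6 GPU-h for value 33 → 7 left.
Fill the last 7 GPU-h with part of FtBase: 7/10 of it earns 33.6.
Total value = 66.6.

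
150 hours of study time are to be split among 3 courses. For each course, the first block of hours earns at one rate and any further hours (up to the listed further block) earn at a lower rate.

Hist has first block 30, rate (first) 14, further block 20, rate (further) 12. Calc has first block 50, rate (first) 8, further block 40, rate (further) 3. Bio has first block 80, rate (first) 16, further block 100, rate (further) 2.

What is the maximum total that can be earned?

Order all 6 blocks by rate: Bio/tier1 16 > Hist/tier1 14 > Hist/tier2 12 > Calc/tier1 8 > Calc/tier2 3 > Bio/tier2 2.
Bio tier1 at 16: fill all 80 — 70 left.
Hist tier1 at 14: fill all 30 — 40 left.
Fill Hist tier2 block (20 at 12) — 20 left.
Calc tier1 at 8: only 20 left, fill 20.
Total = 16×80 + 14×30 + 12×20 + 8×20 = 2100.

2100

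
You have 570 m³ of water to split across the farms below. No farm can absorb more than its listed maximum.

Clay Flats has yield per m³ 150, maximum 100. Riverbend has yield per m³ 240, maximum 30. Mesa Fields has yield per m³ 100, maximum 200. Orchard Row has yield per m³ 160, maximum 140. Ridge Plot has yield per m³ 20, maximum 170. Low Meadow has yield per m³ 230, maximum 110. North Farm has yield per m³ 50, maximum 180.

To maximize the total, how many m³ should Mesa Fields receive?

190

Highest yield per m³ first: Riverbend 240 > Low Meadow 230 > Orchard Row 160 > Clay Flats 150 > Mesa Fields 100 > North Farm 50 > Ridge Plot 20.
Give Riverbend 30 to hit its cap of 30 → 540 left.
Give Low Meadow 110 to hit its cap of 110 → 430 left.
Orchard Row: +140 to 140 (cap) → 290 left.
Clay Flats: +100 to 100 (cap) → 190 left.
Mesa Fields: +190 (room for 200) → 190. Pool exhausted.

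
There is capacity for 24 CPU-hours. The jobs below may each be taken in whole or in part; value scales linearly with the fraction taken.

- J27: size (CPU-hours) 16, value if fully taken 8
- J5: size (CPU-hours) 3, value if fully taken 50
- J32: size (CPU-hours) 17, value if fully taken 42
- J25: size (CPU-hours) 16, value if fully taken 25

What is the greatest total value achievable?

98.25

Sort by value density: J5 50/3≈16.7, J32 42/17≈2.47, J25 25/16≈1.56, J27 8/16≈0.5.
All 3 CPU-hours of J5 fit (value 50) — 21 remain.
Take all of J32 (17 CPU-hours, value 42) — 4 CPU-hours left.
4 CPU-hours left: a 4/16 share of J25 gives 25×4/16 = 6.25.
Total value = 98.25.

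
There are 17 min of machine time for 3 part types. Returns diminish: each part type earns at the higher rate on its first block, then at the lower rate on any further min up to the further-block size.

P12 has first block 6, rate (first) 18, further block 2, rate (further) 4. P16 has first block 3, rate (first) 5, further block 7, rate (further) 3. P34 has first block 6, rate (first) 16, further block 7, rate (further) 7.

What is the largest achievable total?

239

Order all 6 blocks by rate: P12/T1 18 > P34/T1 16 > P34/T2 7 > P16/T1 5 > P12/T2 4 > P16/T2 3.
Fill P12 T1 block (6 at 18) ; 11 left.
P34 T1 at 16: fill all 6 ; 5 left.
5 remain; put them into P34 T2 at 7.
Total = 18×6 + 16×6 + 7×5 = 239.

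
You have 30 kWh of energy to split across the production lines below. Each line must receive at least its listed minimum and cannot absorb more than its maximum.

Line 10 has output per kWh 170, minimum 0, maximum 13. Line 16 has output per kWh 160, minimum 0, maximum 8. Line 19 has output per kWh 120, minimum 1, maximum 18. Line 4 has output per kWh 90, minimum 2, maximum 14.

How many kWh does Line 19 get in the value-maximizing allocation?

Meeting every minimum uses 0+0+1+2 = 3 kWh, leaving 27.
Order the production lines by output per kWh: Line 10 170 > Line 16 160 > Line 19 120 > Line 4 90.
Give Line 10 13 more to hit its cap of 13 → 14 left.
Give Line 16 8 more to hit its cap of 8 → 6 left.
Line 19 has room for 17 more but only 6 remain, so it gets 7.

7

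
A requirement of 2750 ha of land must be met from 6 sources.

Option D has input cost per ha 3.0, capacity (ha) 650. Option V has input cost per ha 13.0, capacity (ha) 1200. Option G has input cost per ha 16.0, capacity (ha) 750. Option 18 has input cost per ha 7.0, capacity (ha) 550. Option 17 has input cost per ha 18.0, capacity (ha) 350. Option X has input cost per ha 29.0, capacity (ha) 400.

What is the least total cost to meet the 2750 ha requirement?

27000

Cheapest first:
Take 650 from Option D at 3.0 → need 2100 more.
Option 18 at 7.0: take all 550 ha → 1550 still needed.
Take 1200 from Option V at 13.0 → need 350 more.
Option G (16.0): take the remaining 350 → done.
Option 17, Option X: unused.
Cost = 650×3.0 + 550×7.0 + 1200×13.0 + 350×16.0 = 27000.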